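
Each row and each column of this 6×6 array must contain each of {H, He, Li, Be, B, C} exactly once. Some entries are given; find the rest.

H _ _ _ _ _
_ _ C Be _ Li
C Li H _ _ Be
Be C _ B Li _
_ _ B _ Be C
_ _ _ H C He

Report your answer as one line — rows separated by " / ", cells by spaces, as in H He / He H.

H Be Li C He B / B He C Be H Li / C Li H He B Be / Be C He B Li H / He H B Li Be C / Li B Be H C He

row 1 has {H}; column 6 has {He,Li,Be,C} — only B is left for (r1,c6).
row 3 has {H,Li,Be,C}; column 4 has {H,Be,B} — only He is left for (r3,c4).
row 3 has {H,He,Li,Be,C}; column 5 has {Li,Be,C} — only B is left for (r3,c5).
row 4 has {Li,Be,B,C}; column 3 has {H,B,C} — only He is left for (r4,c3).
row 4 has {He,Li,Be,B,C}; column 6 has {He,Li,Be,B,C} — only H is left for (r4,c6).
row 5 has {Be,B,C}; column 4 has {H,He,Be,B} — only Li is left for (r5,c4).
row 1 has {H,B}; column 4 has {H,He,Li,Be,B} — only C is left for (r1,c4).
row 1 has {H,B,C}; column 5 has {Li,Be,B,C} — only He is left for (r1,c5).
row 2 has {Li,Be,C}; column 5 has {He,Li,Be,B,C} — only H is left for (r2,c5).
row 5 has {Li,Be,B,C}; column 1 has {H,Be,C} — only He is left for (r5,c1).
row 5 has {He,Li,Be,B,C}; column 2 has {Li,C} — only H is left for (r5,c2).
row 1 has {H,He,B,C}; column 2 has {H,Li,C} — only Be is left for (r1,c2).
row 1 has {H,He,Be,B,C}; column 3 has {H,He,B,C} — only Li is left for (r1,c3).
row 2 has {H,Li,Be,C}; column 1 has {H,He,Be,C} — only B is left for (r2,c1).
row 2 has {H,Li,Be,B,C}; column 2 has {H,Li,Be,C} — only He is left for (r2,c2).
row 6 has {H,He,C}; column 1 has {H,He,Be,B,C} — only Li is left for (r6,c1).
row 6 has {H,He,Li,C}; column 2 has {H,He,Li,Be,C} — only B is left for (r6,c2).
row 6 has {H,He,Li,B,C}; column 3 has {H,He,Li,B,C} — only Be is left for (r6,c3).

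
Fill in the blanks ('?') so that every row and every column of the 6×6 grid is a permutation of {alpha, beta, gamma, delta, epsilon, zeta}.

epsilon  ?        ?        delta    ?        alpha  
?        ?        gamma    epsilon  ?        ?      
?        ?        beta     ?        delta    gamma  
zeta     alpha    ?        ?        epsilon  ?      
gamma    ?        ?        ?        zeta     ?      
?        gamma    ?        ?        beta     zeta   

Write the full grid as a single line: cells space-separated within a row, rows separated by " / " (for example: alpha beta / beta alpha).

(r1,c3): row 1 has {alpha,delta,epsilon}; column 3 has {beta,gamma}, so it must be zeta.
(r1,c5): row 1 has {alpha,delta,epsilon,zeta}; column 5 has {beta,delta,epsilon,zeta}, so it must be gamma.
(r2,c5): row 2 has {gamma,epsilon}; column 5 has {beta,gamma,delta,epsilon,zeta}, so it must be alpha.
(r3,c1): row 3 has {beta,gamma,delta}; column 1 has {gamma,epsilon,zeta}, so it must be alpha.
(r3,c4): row 3 has {alpha,beta,gamma,delta}; column 4 has {delta,epsilon}, so it must be zeta.
(r4,c3): row 4 has {alpha,epsilon,zeta}; column 3 has {beta,gamma,zeta}, so it must be delta.
(r4,c6): row 4 has {alpha,delta,epsilon,zeta}; column 6 has {alpha,gamma,zeta}, so it must be beta.
(r6,c1): row 6 has {beta,gamma,zeta}; column 1 has {alpha,gamma,epsilon,zeta}, so it must be delta.
(r6,c4): row 6 has {beta,gamma,delta,zeta}; column 4 has {delta,epsilon,zeta}, so it must be alpha.
(r1,c2): row 1 has {alpha,gamma,delta,epsilon,zeta}; column 2 has {alpha,gamma}, so it must be beta.
(r2,c1): row 2 has {alpha,gamma,epsilon}; column 1 has {alpha,gamma,delta,epsilon,zeta}, so it must be beta.
(r2,c6): row 2 has {alpha,beta,gamma,epsilon}; column 6 has {alpha,beta,gamma,zeta}, so it must be delta.
(r3,c2): row 3 has {alpha,beta,gamma,delta,zeta}; column 2 has {alpha,beta,gamma}, so it must be epsilon.
(r4,c4): row 4 has {alpha,beta,delta,epsilon,zeta}; column 4 has {alpha,delta,epsilon,zeta}, so it must be gamma.
(r5,c2): row 5 has {gamma,zeta}; column 2 has {alpha,beta,gamma,epsilon}, so it must be delta.
(r5,c4): row 5 has {gamma,delta,zeta}; column 4 has {alpha,gamma,delta,epsilon,zeta}, so it must be beta.
(r5,c6): row 5 has {beta,gamma,delta,zeta}; column 6 has {alpha,beta,gamma,delta,zeta}, so it must be epsilon.
(r6,c3): row 6 has {alpha,beta,gamma,delta,zeta}; column 3 has {beta,gamma,delta,zeta}, so it must be epsilon.
(r2,c2): row 2 has {alpha,beta,gamma,delta,epsilon}; column 2 has {alpha,beta,gamma,delta,epsilon}, so it must be zeta.
(r5,c3): row 5 has {beta,gamma,delta,epsilon,zeta}; column 3 has {beta,gamma,delta,epsilon,zeta}, so it must be alpha.

epsilon beta zeta delta gamma alpha / beta zeta gamma epsilon alpha delta / alpha epsilon beta zeta delta gamma / zeta alpha delta gamma epsilon beta / gamma delta alpha beta zeta epsilon / delta gamma epsilon alpha beta zeta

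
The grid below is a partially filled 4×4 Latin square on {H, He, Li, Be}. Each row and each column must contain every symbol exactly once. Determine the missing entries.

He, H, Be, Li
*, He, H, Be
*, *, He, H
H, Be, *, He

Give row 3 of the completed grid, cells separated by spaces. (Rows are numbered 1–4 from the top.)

Be Li He H

(r2,c1): row 2 has {H,He,Be}; column 1 has {H,He}, so it must be Li.
(r3,c1): row 3 has {H,He}; column 1 has {H,He,Li}, so it must be Be.
(r3,c2): row 3 has {H,He,Be}; column 2 has {H,He,Be}, so it must be Li.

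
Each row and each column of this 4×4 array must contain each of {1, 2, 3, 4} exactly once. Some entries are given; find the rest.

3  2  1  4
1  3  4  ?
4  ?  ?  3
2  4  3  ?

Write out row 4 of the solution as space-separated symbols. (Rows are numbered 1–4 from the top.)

2 4 3 1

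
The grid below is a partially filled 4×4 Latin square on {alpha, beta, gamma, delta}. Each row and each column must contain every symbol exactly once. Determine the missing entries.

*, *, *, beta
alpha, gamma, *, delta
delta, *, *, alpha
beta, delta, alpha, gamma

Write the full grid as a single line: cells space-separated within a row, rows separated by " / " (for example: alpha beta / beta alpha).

At row 1, column 1: row 1 has {beta}; column 1 has {alpha,beta,delta}; that leaves gamma.
At row 1, column 2: row 1 has {beta,gamma}; column 2 has {gamma,delta}; that leaves alpha.
At row 1, column 3: row 1 has {alpha,beta,gamma}; column 3 has {alpha}; that leaves delta.
At row 2, column 3: row 2 has {alpha,gamma,delta}; column 3 has {alpha,delta}; that leaves beta.
At row 3, column 2: row 3 has {alpha,delta}; column 2 has {alpha,gamma,delta}; that leaves beta.
At row 3, column 3: row 3 has {alpha,beta,delta}; column 3 has {alpha,beta,delta}; that leaves gamma.

gamma alpha delta beta / alpha gamma beta delta / delta beta gamma alpha / beta delta alpha gamma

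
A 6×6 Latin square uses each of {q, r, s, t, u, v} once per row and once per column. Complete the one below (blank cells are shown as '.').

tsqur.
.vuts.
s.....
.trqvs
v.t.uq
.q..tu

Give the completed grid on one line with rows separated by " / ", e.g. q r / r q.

t s q u r v / q v u t s r / s u v r q t / u t r q v s / v r t s u q / r q s v t u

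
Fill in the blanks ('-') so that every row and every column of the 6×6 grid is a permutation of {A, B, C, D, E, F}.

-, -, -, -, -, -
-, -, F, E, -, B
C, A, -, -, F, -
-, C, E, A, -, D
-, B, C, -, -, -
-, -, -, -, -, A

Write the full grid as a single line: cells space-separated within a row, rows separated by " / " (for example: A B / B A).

Cell (r2,c2): row 2 has {B,E,F}; column 2 has {A,B,C} → D.
Cell (r3,c6): row 3 has {A,C,F}; column 6 has {A,B,D} → E.
Cell (r4,c5): row 4 has {A,C,D,E}; column 5 has {F} → B.
Cell (r5,c6): row 5 has {B,C}; column 6 has {A,B,D,E} → F.
Cell (r1,c6): row 1 is empty so far; column 6 has {A,B,D,E,F} → C.
Cell (r2,c1): row 2 has {B,D,E,F}; column 1 has {C} → A.
Cell (r2,c5): row 2 has {A,B,D,E,F}; column 5 has {B,F} → C.
Cell (r4,c1): row 4 has {A,B,C,D,E}; column 1 has {A,C} → F.
Cell (r5,c4): row 5 has {B,C,F}; column 4 has {A,E} → D.
Cell (r3,c4): row 3 has {A,C,E,F}; column 4 has {A,D,E} → B.
Cell (r5,c1): row 5 has {B,C,D,F}; column 1 has {A,C,F} → E.
Cell (r5,c5): row 5 has {B,C,D,E,F}; column 5 has {B,C,F} → A.
Cell (r1,c4): row 1 has {C}; column 4 has {A,B,D,E} → F.
Cell (r3,c3): row 3 has {A,B,C,E,F}; column 3 has {C,E,F} → D.
Cell (r6,c3): row 6 has {A}; column 3 has {C,D,E,F} → B.
Cell (r6,c4): row 6 has {A,B}; column 4 has {A,B,D,E,F} → C.
Cell (r1,c2): row 1 has {C,F}; column 2 has {A,B,C,D} → E.
Cell (r1,c3): row 1 has {C,E,F}; column 3 has {B,C,D,E,F} → A.
Cell (r1,c5): row 1 has {A,C,E,F}; column 5 has {A,B,C,F} → D.
Cell (r6,c1): row 6 has {A,B,C}; column 1 has {A,C,E,F} → D.
Cell (r6,c2): row 6 has {A,B,C,D}; column 2 has {A,B,C,D,E} → F.
Cell (r6,c5): row 6 has {A,B,C,D,F}; column 5 has {A,B,C,D,F} → E.
Cell (r1,c1): row 1 has {A,C,D,E,F}; column 1 has {A,C,D,E,F} → B.

B E A F D C / A D F E C B / C A D B F E / F C E A B D / E B C D A F / D F B C E A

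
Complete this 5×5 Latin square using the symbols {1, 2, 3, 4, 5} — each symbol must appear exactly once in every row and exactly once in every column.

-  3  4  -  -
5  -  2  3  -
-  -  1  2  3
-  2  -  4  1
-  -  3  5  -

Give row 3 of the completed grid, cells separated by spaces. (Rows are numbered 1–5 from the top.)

4 5 1 2 3

(r1,c4): row 1 has {3,4}; column 4 has {2,3,4,5}, so it must be 1.
(r2,c5): row 2 has {2,3,5}; column 5 has {1,3}, so it must be 4.
(r3,c1): row 3 has {1,2,3}; column 1 has {5}, so it must be 4.
(r3,c2): row 3 has {1,2,3,4}; column 2 has {2,3}, so it must be 5.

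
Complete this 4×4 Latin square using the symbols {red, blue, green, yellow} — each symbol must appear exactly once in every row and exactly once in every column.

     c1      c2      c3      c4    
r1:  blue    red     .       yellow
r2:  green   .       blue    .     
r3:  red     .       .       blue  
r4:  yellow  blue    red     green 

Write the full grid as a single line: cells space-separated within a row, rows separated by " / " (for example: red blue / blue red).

blue red green yellow / green yellow blue red / red green yellow blue / yellow blue red green

row 1 has {red,blue,yellow}; column 3 has {red,blue} — only green is left for (r1,c3).
row 2 has {blue,green}; column 2 has {red,blue} — only yellow is left for (r2,c2).
row 2 has {blue,green,yellow}; column 4 has {blue,green,yellow} — only red is left for (r2,c4).
row 3 has {red,blue}; column 2 has {red,blue,yellow} — only green is left for (r3,c2).
row 3 has {red,blue,green}; column 3 has {red,blue,green} — only yellow is left for (r3,c3).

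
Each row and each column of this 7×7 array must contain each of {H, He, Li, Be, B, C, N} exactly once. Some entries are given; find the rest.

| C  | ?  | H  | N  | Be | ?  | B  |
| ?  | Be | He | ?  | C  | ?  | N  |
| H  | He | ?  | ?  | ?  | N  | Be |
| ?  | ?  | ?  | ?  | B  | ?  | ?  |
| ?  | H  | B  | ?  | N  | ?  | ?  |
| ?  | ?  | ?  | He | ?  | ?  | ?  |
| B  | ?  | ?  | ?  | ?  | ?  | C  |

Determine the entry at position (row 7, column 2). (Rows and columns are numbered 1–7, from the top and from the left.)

(r1,c2) = Li
(r1,c6) = He
(r2,c1) = Li
(r3,c5) = Li
(r6,c5) = H
(r6,c7) = Li
(r7,c2) = N

N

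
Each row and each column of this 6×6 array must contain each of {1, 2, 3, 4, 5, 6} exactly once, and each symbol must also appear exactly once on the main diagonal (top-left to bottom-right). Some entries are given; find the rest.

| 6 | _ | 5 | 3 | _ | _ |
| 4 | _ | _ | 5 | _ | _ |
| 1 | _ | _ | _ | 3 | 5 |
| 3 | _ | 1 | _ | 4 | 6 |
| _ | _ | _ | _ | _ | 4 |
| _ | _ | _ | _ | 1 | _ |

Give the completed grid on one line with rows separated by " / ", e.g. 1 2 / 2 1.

6 4 5 3 2 1 / 4 1 3 5 6 2 / 1 2 4 6 3 5 / 3 5 1 2 4 6 / 2 3 6 1 5 4 / 5 6 2 4 1 3

row 1 has {3,5,6}; column 5 has {1,3,4} — only 2 is left for (r1,c5).
row 1 has {2,3,5,6}; column 6 has {4,5,6} — only 1 is left for (r1,c6).
row 2 has {4,5}; column 5 has {1,2,3,4} — only 6 is left for (r2,c5).
row 4 has {1,3,4,6}; column 4 has {3,5}; the diagonal has {6} — only 2 is left for (r4,c4).
row 5 has {4}; column 5 has {1,2,3,4,6}; the diagonal has {2,6} — only 5 is left for (r5,c5).
row 6 has {1}; column 6 has {1,4,5,6}; the diagonal has {2,5,6} — only 3 is left for (r6,c6).
row 1 has {1,2,3,5,6}; column 2 is empty so far — only 4 is left for (r1,c2).
row 2 has {4,5,6}; column 2 has {4}; the diagonal has {2,3,5,6} — only 1 is left for (r2,c2).
row 2 has {1,4,5,6}; column 6 has {1,3,4,5,6} — only 2 is left for (r2,c6).
row 3 has {1,3,5}; column 3 has {1,5}; the diagonal has {1,2,3,5,6} — only 4 is left for (r3,c3).
row 3 has {1,3,4,5}; column 4 has {2,3,5} — only 6 is left for (r3,c4).
row 4 has {1,2,3,4,6}; column 2 has {1,4} — only 5 is left for (r4,c2).
row 5 has {4,5}; column 1 has {1,3,4,6} — only 2 is left for (r5,c1).
row 5 has {2,4,5}; column 4 has {2,3,5,6} — only 1 is left for (r5,c4).
row 6 has {1,3}; column 1 has {1,2,3,4,6} — only 5 is left for (r6,c1).
row 6 has {1,3,5}; column 4 has {1,2,3,5,6} — only 4 is left for (r6,c4).
row 2 has {1,2,4,5,6}; column 3 has {1,4,5} — only 3 is left for (r2,c3).
row 3 has {1,3,4,5,6}; column 2 has {1,4,5} — only 2 is left for (r3,c2).
row 5 has {1,2,4,5}; column 3 has {1,3,4,5} — only 6 is left for (r5,c3).
row 6 has {1,3,4,5}; column 2 has {1,2,4,5} — only 6 is left for (r6,c2).
row 6 has {1,3,4,5,6}; column 3 has {1,3,4,5,6} — only 2 is left for (r6,c3).
row 5 has {1,2,4,5,6}; column 2 has {1,2,4,5,6} — only 3 is left for (r5,c2).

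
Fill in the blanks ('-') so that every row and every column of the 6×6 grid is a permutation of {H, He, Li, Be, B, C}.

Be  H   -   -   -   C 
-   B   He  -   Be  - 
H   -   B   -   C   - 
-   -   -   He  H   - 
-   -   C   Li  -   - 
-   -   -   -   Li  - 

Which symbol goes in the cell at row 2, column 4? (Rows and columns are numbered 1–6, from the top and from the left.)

H

(r1,c3) = Li
(r1,c4) = B
(r1,c5) = He
(r3,c4) = Be
(r4,c3) = Be
(r5,c5) = B
(r6,c3) = H
(r6,c4) = C
(r2,c4) = H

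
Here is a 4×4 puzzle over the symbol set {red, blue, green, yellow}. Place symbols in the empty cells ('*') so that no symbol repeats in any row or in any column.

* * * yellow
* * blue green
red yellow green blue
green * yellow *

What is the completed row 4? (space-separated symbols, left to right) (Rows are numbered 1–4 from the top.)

green blue yellow red

Cell (r1,c1): row 1 has {yellow}; column 1 has {red,green} → blue.
Cell (r1,c3): row 1 has {blue,yellow}; column 3 has {blue,green,yellow} → red.
Cell (r2,c1): row 2 has {blue,green}; column 1 has {red,blue,green} → yellow.
Cell (r2,c2): row 2 has {blue,green,yellow}; column 2 has {yellow} → red.
Cell (r4,c2): row 4 has {green,yellow}; column 2 has {red,yellow} → blue.
Cell (r4,c4): row 4 has {blue,green,yellow}; column 4 has {blue,green,yellow} → red.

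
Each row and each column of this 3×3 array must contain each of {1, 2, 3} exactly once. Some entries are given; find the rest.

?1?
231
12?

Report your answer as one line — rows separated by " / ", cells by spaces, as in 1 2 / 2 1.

3 1 2 / 2 3 1 / 1 2 3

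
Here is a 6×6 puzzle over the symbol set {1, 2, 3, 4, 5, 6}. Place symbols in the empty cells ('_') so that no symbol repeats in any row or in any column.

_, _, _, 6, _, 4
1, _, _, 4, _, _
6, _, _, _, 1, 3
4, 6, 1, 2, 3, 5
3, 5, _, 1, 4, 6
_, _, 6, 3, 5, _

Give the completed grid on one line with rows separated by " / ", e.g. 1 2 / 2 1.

5 1 3 6 2 4 / 1 3 5 4 6 2 / 6 2 4 5 1 3 / 4 6 1 2 3 5 / 3 5 2 1 4 6 / 2 4 6 3 5 1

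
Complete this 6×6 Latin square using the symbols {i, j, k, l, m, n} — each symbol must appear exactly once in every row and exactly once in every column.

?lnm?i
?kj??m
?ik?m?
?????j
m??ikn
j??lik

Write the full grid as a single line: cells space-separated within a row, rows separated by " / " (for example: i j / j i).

(r1,c1): row 1 has {i,l,m,n}; column 1 has {j,m}, so it must be k.
(r1,c5): row 1 has {i,k,l,m,n}; column 5 has {i,k,m}, so it must be j.
(r2,c4): row 2 has {j,k,m}; column 4 has {i,l,m}, so it must be n.
(r2,c5): row 2 has {j,k,m,n}; column 5 has {i,j,k,m}, so it must be l.
(r3,c4): row 3 has {i,k,m}; column 4 has {i,l,m,n}, so it must be j.
(r3,c6): row 3 has {i,j,k,m}; column 6 has {i,j,k,m,n}, so it must be l.
(r4,c4): row 4 has {j}; column 4 has {i,j,l,m,n}, so it must be k.
(r4,c5): row 4 has {j,k}; column 5 has {i,j,k,l,m}, so it must be n.
(r5,c2): row 5 has {i,k,m,n}; column 2 has {i,k,l}, so it must be j.
(r5,c3): row 5 has {i,j,k,m,n}; column 3 has {j,k,n}, so it must be l.
(r6,c3): row 6 has {i,j,k,l}; column 3 has {j,k,l,n}, so it must be m.
(r2,c1): row 2 has {j,k,l,m,n}; column 1 has {j,k,m}, so it must be i.
(r3,c1): row 3 has {i,j,k,l,m}; column 1 has {i,j,k,m}, so it must be n.
(r4,c1): row 4 has {j,k,n}; column 1 has {i,j,k,m,n}, so it must be l.
(r4,c2): row 4 has {j,k,l,n}; column 2 has {i,j,k,l}, so it must be m.
(r4,c3): row 4 has {j,k,l,m,n}; column 3 has {j,k,l,m,n}, so it must be i.
(r6,c2): row 6 has {i,j,k,l,m}; column 2 has {i,j,k,l,m}, so it must be n.

k l n m j i / i k j n l m / n i k j m l / l m i k n j / m j l i k n / j n m l i k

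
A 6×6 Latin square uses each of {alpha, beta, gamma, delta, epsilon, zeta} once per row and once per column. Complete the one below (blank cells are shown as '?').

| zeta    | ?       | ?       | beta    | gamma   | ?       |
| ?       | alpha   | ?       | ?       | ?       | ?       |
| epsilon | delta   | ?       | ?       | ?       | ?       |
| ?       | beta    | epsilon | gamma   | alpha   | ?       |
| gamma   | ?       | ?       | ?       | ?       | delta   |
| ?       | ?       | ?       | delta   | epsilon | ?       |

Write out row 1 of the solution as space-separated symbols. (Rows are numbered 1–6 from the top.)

zeta epsilon delta beta gamma alpha

(r1,c2) = epsilon
(r1,c6) = alpha
(r4,c1) = delta
(r4,c6) = zeta
(r5,c2) = zeta
(r5,c5) = beta
(r6,c2) = gamma
(r6,c6) = beta
(r1,c3) = delta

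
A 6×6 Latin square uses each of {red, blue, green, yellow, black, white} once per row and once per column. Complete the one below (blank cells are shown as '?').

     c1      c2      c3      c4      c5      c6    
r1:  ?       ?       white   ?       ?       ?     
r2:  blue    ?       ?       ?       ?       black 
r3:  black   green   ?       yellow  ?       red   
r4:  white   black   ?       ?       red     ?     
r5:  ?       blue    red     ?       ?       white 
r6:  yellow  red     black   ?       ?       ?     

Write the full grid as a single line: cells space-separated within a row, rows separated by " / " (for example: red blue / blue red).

red yellow white green black blue / blue white yellow red green black / black green blue yellow white red / white black green blue red yellow / green blue red black yellow white / yellow red black white blue green

(r1,c2) = yellow
(r2,c2) = white
(r3,c3) = blue
(r3,c5) = white
(r5,c1) = green
(r5,c4) = black
(r5,c5) = yellow
(r1,c1) = red
(r2,c5) = green
(r6,c5) = blue
(r6,c6) = green
(r1,c5) = black
(r1,c6) = blue
(r2,c3) = yellow
(r2,c4) = red
(r4,c3) = green
(r4,c4) = blue
(r4,c6) = yellow
(r6,c4) = white
(r1,c4) = green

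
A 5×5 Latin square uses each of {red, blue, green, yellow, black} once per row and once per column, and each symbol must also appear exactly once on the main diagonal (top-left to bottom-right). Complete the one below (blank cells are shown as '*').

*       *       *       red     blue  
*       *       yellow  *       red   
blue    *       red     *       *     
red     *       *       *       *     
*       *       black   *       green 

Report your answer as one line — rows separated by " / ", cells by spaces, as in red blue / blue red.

Cell (r1,c3): row 1 has {red,blue}; column 3 has {red,yellow,black} → green.
Cell (r4,c3): row 4 has {red}; column 3 has {red,green,yellow,black} → blue.
Cell (r5,c1): row 5 has {green,black}; column 1 has {red,blue} → yellow.
Cell (r5,c4): row 5 has {green,yellow,black}; column 4 has {red} → blue.
Cell (r1,c1): row 1 has {red,blue,green}; column 1 has {red,blue,yellow}; the diagonal has {red,green} → black.
Cell (r1,c2): row 1 has {red,blue,green,black}; column 2 is empty so far → yellow.
Cell (r2,c1): row 2 has {red,yellow}; column 1 has {red,blue,yellow,black} → green.
Cell (r2,c2): row 2 has {red,green,yellow}; column 2 has {yellow}; the diagonal has {red,green,black} → blue.
Cell (r2,c4): row 2 has {red,blue,green,yellow}; column 4 has {red,blue} → black.
Cell (r4,c4): row 4 has {red,blue}; column 4 has {red,blue,black}; the diagonal has {red,blue,green,black} → yellow.
Cell (r4,c5): row 4 has {red,blue,yellow}; column 5 has {red,blue,green} → black.
Cell (r5,c2): row 5 has {blue,green,yellow,black}; column 2 has {blue,yellow} → red.
Cell (r3,c4): row 3 has {red,blue}; column 4 has {red,blue,yellow,black} → green.
Cell (r3,c5): row 3 has {red,blue,green}; column 5 has {red,blue,green,black} → yellow.
Cell (r4,c2): row 4 has {red,blue,yellow,black}; column 2 has {red,blue,yellow} → green.
Cell (r3,c2): row 3 has {red,blue,green,yellow}; column 2 has {red,blue,green,yellow} → black.

black yellow green red blue / green blue yellow black red / blue black red green yellow / red green blue yellow black / yellow red black blue green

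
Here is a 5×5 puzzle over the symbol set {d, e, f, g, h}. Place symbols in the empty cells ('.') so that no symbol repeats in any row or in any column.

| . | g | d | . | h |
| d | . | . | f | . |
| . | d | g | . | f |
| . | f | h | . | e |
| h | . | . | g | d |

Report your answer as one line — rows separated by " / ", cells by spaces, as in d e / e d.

row 1 has {d,g,h}; column 4 has {f,g} — only e is left for (r1,c4).
row 2 has {d,f}; column 3 has {d,g,h} — only e is left for (r2,c3).
row 2 has {d,e,f}; column 5 has {d,e,f,h} — only g is left for (r2,c5).
row 3 has {d,f,g}; column 1 has {d,h} — only e is left for (r3,c1).
row 3 has {d,e,f,g}; column 4 has {e,f,g} — only h is left for (r3,c4).
row 4 has {e,f,h}; column 1 has {d,e,h} — only g is left for (r4,c1).
row 4 has {e,f,g,h}; column 4 has {e,f,g,h} — only d is left for (r4,c4).
row 5 has {d,g,h}; column 2 has {d,f,g} — only e is left for (r5,c2).
row 5 has {d,e,g,h}; column 3 has {d,e,g,h} — only f is left for (r5,c3).
row 1 has {d,e,g,h}; column 1 has {d,e,g,h} — only f is left for (r1,c1).
row 2 has {d,e,f,g}; column 2 has {d,e,f,g} — only h is left for (r2,c2).

f g d e h / d h e f g / e d g h f / g f h d e / h e f g d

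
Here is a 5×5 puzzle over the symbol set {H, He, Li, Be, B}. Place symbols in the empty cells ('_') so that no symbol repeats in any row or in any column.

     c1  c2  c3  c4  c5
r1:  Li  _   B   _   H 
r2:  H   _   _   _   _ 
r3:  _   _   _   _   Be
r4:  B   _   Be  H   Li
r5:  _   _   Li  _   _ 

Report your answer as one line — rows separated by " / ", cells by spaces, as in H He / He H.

Li Be B He H / H Li He Be B / He B H Li Be / B He Be H Li / Be H Li B He

(r2,c3) = He
(r2,c5) = B
(r3,c1) = He
(r3,c3) = H
(r4,c2) = He
(r5,c1) = Be
(r5,c5) = He
(r1,c2) = Be
(r1,c4) = He
(r2,c2) = Li
(r2,c4) = Be
(r3,c2) = B
(r3,c4) = Li
(r5,c2) = H
(r5,c4) = B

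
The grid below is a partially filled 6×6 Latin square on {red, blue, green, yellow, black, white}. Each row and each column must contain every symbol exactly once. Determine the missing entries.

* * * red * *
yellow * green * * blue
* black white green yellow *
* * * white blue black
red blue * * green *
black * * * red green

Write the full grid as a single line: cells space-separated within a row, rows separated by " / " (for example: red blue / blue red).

white green blue red black yellow / yellow red green black white blue / blue black white green yellow red / green yellow red white blue black / red blue black yellow green white / black white yellow blue red green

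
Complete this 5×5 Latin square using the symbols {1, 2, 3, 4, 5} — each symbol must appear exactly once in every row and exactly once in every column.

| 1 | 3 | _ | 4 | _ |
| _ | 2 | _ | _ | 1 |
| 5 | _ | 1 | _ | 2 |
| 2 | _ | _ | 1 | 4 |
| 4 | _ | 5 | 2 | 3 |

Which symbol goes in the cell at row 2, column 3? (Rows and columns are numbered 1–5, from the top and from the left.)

4

(r1,c3) = 2
(r1,c5) = 5
(r2,c1) = 3
(r2,c3) = 4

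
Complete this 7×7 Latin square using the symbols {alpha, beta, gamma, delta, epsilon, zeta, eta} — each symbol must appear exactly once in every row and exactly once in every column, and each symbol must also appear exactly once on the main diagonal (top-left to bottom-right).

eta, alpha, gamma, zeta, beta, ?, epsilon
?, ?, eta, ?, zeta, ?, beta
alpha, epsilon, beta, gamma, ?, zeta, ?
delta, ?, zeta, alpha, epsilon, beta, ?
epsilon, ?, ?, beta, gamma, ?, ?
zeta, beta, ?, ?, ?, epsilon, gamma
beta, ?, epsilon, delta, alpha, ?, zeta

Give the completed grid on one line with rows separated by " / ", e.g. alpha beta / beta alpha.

eta alpha gamma zeta beta delta epsilon / gamma delta eta epsilon zeta alpha beta / alpha epsilon beta gamma eta zeta delta / delta gamma zeta alpha epsilon beta eta / epsilon zeta delta beta gamma eta alpha / zeta beta alpha eta delta epsilon gamma / beta eta epsilon delta alpha gamma zeta

(r1,c6) = delta
(r2,c1) = gamma
(r2,c2) = delta
(r2,c4) = epsilon
(r2,c6) = alpha
(r4,c7) = eta
(r5,c6) = eta
(r6,c4) = eta
(r6,c5) = delta
(r7,c6) = gamma
(r3,c5) = eta
(r3,c7) = delta
(r4,c2) = gamma
(r5,c2) = zeta
(r5,c7) = alpha
(r6,c3) = alpha
(r7,c2) = eta
(r5,c3) = delta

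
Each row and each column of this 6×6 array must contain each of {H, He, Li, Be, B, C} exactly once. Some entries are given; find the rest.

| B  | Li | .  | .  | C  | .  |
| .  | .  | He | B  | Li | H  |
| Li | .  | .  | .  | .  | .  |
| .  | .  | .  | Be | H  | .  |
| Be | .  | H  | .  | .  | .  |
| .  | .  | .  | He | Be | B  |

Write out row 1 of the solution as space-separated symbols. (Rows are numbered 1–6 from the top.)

B Li Be H C He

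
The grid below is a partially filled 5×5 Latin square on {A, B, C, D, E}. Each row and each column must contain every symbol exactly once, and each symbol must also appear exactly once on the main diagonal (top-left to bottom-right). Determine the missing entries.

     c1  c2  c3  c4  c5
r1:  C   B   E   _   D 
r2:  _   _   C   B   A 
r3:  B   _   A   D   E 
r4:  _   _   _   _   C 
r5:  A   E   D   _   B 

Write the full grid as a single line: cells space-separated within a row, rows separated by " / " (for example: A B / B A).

C B E A D / E D C B A / B C A D E / D A B E C / A E D C B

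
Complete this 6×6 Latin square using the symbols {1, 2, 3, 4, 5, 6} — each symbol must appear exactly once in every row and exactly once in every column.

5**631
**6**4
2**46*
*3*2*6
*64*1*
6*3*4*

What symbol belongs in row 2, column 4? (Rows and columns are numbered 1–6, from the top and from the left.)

3

(r1,c3) = 2
(r4,c5) = 5
(r5,c1) = 3
(r5,c4) = 5
(r5,c6) = 2
(r6,c4) = 1
(r6,c6) = 5
(r1,c2) = 4
(r2,c1) = 1
(r2,c4) = 3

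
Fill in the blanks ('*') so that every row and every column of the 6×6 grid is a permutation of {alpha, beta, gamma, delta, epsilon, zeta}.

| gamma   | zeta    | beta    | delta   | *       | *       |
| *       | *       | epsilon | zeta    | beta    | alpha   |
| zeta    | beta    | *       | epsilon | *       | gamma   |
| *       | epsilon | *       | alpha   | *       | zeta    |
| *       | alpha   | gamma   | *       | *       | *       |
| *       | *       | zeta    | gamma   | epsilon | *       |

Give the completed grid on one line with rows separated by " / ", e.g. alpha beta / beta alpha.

At row 1, column 5: row 1 has {beta,gamma,delta,zeta}; column 5 has {beta,epsilon}; that leaves alpha.
At row 1, column 6: row 1 has {alpha,beta,gamma,delta,zeta}; column 6 has {alpha,gamma,zeta}; that leaves epsilon.
At row 2, column 1: row 2 has {alpha,beta,epsilon,zeta}; column 1 has {gamma,zeta}; that leaves delta.
At row 2, column 2: row 2 has {alpha,beta,delta,epsilon,zeta}; column 2 has {alpha,beta,epsilon,zeta}; that leaves gamma.
At row 3, column 5: row 3 has {beta,gamma,epsilon,zeta}; column 5 has {alpha,beta,epsilon}; that leaves delta.
At row 4, column 1: row 4 has {alpha,epsilon,zeta}; column 1 has {gamma,delta,zeta}; that leaves beta.
At row 4, column 3: row 4 has {alpha,beta,epsilon,zeta}; column 3 has {beta,gamma,epsilon,zeta}; that leaves delta.
At row 4, column 5: row 4 has {alpha,beta,delta,epsilon,zeta}; column 5 has {alpha,beta,delta,epsilon}; that leaves gamma.
At row 5, column 1: row 5 has {alpha,gamma}; column 1 has {beta,gamma,delta,zeta}; that leaves epsilon.
At row 5, column 4: row 5 has {alpha,gamma,epsilon}; column 4 has {alpha,gamma,delta,epsilon,zeta}; that leaves beta.
At row 5, column 5: row 5 has {alpha,beta,gamma,epsilon}; column 5 has {alpha,beta,gamma,delta,epsilon}; that leaves zeta.
At row 5, column 6: row 5 has {alpha,beta,gamma,epsilon,zeta}; column 6 has {alpha,gamma,epsilon,zeta}; that leaves delta.
At row 6, column 1: row 6 has {gamma,epsilon,zeta}; column 1 has {beta,gamma,delta,epsilon,zeta}; that leaves alpha.
At row 6, column 2: row 6 has {alpha,gamma,epsilon,zeta}; column 2 has {alpha,beta,gamma,epsilon,zeta}; that leaves delta.
At row 6, column 6: row 6 has {alpha,gamma,delta,epsilon,zeta}; column 6 has {alpha,gamma,delta,epsilon,zeta}; that leaves beta.
At row 3, column 3: row 3 has {beta,gamma,delta,epsilon,zeta}; column 3 has {beta,gamma,delta,epsilon,zeta}; that leaves alpha.

gamma zeta beta delta alpha epsilon / delta gamma epsilon zeta beta alpha / zeta beta alpha epsilon delta gamma / beta epsilon delta alpha gamma zeta / epsilon alpha gamma beta zeta delta / alpha delta zeta gamma epsilon beta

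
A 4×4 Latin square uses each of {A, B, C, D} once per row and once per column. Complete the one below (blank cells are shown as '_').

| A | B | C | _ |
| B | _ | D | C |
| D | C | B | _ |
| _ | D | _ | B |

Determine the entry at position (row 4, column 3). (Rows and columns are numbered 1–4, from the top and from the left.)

A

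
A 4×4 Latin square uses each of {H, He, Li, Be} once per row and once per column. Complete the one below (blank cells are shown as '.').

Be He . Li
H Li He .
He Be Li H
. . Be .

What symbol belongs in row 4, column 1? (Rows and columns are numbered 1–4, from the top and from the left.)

(r1,c3) = H
(r2,c4) = Be
(r4,c1) = Li

Li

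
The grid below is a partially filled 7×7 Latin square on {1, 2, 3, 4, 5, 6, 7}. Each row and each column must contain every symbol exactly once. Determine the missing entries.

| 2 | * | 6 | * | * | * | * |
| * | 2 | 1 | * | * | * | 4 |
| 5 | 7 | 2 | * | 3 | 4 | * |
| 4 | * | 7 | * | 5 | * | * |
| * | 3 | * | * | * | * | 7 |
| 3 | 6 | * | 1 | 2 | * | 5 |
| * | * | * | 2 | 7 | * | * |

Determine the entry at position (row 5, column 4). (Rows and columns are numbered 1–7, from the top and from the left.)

(r2,c5): row 2 has {1,2,4}; column 5 has {2,3,5,7}, so it must be 6.
(r3,c4): row 3 has {2,3,4,5,7}; column 4 has {1,2}, so it must be 6.
(r3,c7): row 3 has {2,3,4,5,6,7}; column 7 has {4,5,7}, so it must be 1.
(r4,c2): row 4 has {4,5,7}; column 2 has {2,3,6,7}, so it must be 1.
(r4,c4): row 4 has {1,4,5,7}; column 4 has {1,2,6}, so it must be 3.
(r6,c3): row 6 has {1,2,3,5,6}; column 3 has {1,2,6,7}, so it must be 4.
(r6,c6): row 6 has {1,2,3,4,5,6}; column 6 has {4}, so it must be 7.
(r1,c7): row 1 has {2,6}; column 7 has {1,4,5,7}, so it must be 3.
(r2,c1): row 2 has {1,2,4,6}; column 1 has {2,3,4,5}, so it must be 7.
(r2,c4): row 2 has {1,2,4,6,7}; column 4 has {1,2,3,6}, so it must be 5.
(r2,c6): row 2 has {1,2,4,5,6,7}; column 6 has {4,7}, so it must be 3.
(r5,c3): row 5 has {3,7}; column 3 has {1,2,4,6,7}, so it must be 5.
(r5,c4): row 5 has {3,5,7}; column 4 has {1,2,3,5,6}, so it must be 4.

4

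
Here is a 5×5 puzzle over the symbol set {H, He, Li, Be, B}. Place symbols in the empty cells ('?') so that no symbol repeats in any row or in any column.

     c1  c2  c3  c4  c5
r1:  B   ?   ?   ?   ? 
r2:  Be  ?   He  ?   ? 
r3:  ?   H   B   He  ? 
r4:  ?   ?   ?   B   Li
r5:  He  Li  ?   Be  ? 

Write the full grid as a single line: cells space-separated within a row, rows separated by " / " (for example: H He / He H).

B Be Li H He / Be B He Li H / Li H B He Be / H He Be B Li / He Li H Be B

row 2 has {He,Be}; column 2 has {H,Li} — only B is left for (r2,c2).
row 2 has {He,Be,B}; column 5 has {Li} — only H is left for (r2,c5).
row 3 has {H,He,B}; column 1 has {He,Be,B} — only Li is left for (r3,c1).
row 3 has {H,He,Li,B}; column 5 has {H,Li} — only Be is left for (r3,c5).
row 4 has {Li,B}; column 1 has {He,Li,Be,B} — only H is left for (r4,c1).
row 4 has {H,Li,B}; column 3 has {He,B} — only Be is left for (r4,c3).
row 5 has {He,Li,Be}; column 3 has {He,Be,B} — only H is left for (r5,c3).
row 5 has {H,He,Li,Be}; column 5 has {H,Li,Be} — only B is left for (r5,c5).
row 1 has {B}; column 3 has {H,He,Be,B} — only Li is left for (r1,c3).
row 1 has {Li,B}; column 4 has {He,Be,B} — only H is left for (r1,c4).
row 1 has {H,Li,B}; column 5 has {H,Li,Be,B} — only He is left for (r1,c5).
row 2 has {H,He,Be,B}; column 4 has {H,He,Be,B} — only Li is left for (r2,c4).
row 4 has {H,Li,Be,B}; column 2 has {H,Li,B} — only He is left for (r4,c2).
row 1 has {H,He,Li,B}; column 2 has {H,He,Li,B} — only Be is left for (r1,c2).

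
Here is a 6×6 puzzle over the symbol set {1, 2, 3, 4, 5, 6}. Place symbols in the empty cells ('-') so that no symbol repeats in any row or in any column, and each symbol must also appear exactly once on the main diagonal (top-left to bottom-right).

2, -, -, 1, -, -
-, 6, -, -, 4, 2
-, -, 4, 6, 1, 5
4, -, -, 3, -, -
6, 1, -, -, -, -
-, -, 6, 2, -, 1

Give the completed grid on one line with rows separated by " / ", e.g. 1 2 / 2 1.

2 3 5 1 6 4 / 1 6 3 5 4 2 / 3 2 4 6 1 5 / 4 5 1 3 2 6 / 6 1 2 4 5 3 / 5 4 6 2 3 1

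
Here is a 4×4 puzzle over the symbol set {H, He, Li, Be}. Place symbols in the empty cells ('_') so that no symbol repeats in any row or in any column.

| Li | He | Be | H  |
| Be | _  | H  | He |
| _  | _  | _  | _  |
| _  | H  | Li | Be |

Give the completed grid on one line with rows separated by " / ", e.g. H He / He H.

Li He Be H / Be Li H He / H Be He Li / He H Li Be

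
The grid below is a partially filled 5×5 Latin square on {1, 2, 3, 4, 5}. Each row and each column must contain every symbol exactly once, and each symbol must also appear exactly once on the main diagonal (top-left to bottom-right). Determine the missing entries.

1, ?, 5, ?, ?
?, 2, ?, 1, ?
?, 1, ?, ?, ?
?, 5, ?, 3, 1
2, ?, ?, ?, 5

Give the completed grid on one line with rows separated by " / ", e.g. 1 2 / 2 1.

1 4 5 2 3 / 5 2 3 1 4 / 3 1 4 5 2 / 4 5 2 3 1 / 2 3 1 4 5

(r3,c3) = 4
(r4,c1) = 4
(r4,c3) = 2
(r5,c4) = 4
(r1,c4) = 2
(r2,c3) = 3
(r2,c5) = 4
(r3,c4) = 5
(r5,c2) = 3
(r5,c3) = 1
(r1,c2) = 4
(r1,c5) = 3
(r2,c1) = 5
(r3,c1) = 3
(r3,c5) = 2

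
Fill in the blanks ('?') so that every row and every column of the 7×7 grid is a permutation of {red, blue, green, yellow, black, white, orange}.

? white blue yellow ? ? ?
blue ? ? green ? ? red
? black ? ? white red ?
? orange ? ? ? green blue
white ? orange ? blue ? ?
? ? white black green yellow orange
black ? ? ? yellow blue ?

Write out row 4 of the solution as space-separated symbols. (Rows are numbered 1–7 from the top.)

(r2,c2): row 2 has {red,blue,green}; column 2 has {black,white,orange}, so it must be yellow.
(r2,c3): row 2 has {red,blue,green,yellow}; column 3 has {blue,white,orange}, so it must be black.
(r2,c5): row 2 has {red,blue,green,yellow,black}; column 5 has {blue,green,yellow,white}, so it must be orange.
(r2,c6): row 2 has {red,blue,green,yellow,black,orange}; column 6 has {red,blue,green,yellow}, so it must be white.
(r5,c4): row 5 has {blue,white,orange}; column 4 has {green,yellow,black}, so it must be red.
(r5,c6): row 5 has {red,blue,white,orange}; column 6 has {red,blue,green,yellow,white}, so it must be black.
(r6,c1): row 6 has {green,yellow,black,white,orange}; column 1 has {blue,black,white}, so it must be red.
(r6,c2): row 6 has {red,green,yellow,black,white,orange}; column 2 has {yellow,black,white,orange}, so it must be blue.
(r1,c6): row 1 has {blue,yellow,white}; column 6 has {red,blue,green,yellow,black,white}, so it must be orange.
(r4,c1): row 4 has {blue,green,orange}; column 1 has {red,blue,black,white}, so it must be yellow.
(r4,c3): row 4 has {blue,green,yellow,orange}; column 3 has {blue,black,white,orange}, so it must be red.
(r4,c4): row 4 has {red,blue,green,yellow,orange}; column 4 has {red,green,yellow,black}, so it must be white.
(r4,c5): row 4 has {red,blue,green,yellow,white,orange}; column 5 has {blue,green,yellow,white,orange}, so it must be black.

yellow orange red white black green blue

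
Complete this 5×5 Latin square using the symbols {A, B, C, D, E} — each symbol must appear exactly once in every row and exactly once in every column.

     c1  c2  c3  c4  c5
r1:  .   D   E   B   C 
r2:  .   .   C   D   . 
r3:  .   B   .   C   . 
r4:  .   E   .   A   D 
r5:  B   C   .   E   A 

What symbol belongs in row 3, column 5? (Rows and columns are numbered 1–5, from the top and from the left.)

E

(r1,c1): row 1 has {B,C,D,E}; column 1 has {B}, so it must be A.
(r2,c1): row 2 has {C,D}; column 1 has {A,B}, so it must be E.
(r2,c2): row 2 has {C,D,E}; column 2 has {B,C,D,E}, so it must be A.
(r2,c5): row 2 has {A,C,D,E}; column 5 has {A,C,D}, so it must be B.
(r3,c1): row 3 has {B,C}; column 1 has {A,B,E}, so it must be D.
(r3,c3): row 3 has {B,C,D}; column 3 has {C,E}, so it must be A.
(r3,c5): row 3 has {A,B,C,D}; column 5 has {A,B,C,D}, so it must be E.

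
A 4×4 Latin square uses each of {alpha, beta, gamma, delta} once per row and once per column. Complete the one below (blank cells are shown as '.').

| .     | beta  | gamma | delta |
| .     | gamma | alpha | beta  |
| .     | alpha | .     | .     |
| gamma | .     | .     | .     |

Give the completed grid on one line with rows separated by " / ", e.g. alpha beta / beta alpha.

alpha beta gamma delta / delta gamma alpha beta / beta alpha delta gamma / gamma delta beta alpha

(r1,c1) = alpha
(r2,c1) = delta
(r3,c1) = beta
(r3,c3) = delta
(r3,c4) = gamma
(r4,c2) = delta
(r4,c3) = beta
(r4,c4) = alpha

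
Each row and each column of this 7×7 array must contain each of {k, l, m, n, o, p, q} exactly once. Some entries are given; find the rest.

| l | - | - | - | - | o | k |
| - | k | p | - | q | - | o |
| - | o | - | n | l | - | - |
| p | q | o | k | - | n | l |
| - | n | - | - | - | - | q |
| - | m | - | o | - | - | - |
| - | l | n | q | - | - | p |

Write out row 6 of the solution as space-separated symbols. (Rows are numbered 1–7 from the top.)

k m l o p q n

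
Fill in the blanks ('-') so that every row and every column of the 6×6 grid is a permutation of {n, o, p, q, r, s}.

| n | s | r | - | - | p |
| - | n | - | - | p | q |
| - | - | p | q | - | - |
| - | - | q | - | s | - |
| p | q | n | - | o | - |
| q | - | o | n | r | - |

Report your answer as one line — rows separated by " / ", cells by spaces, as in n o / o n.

n s r o q p / o n s r p q / s r p q n o / r o q p s n / p q n s o r / q p o n r s

Cell (r1,c4): row 1 has {n,p,r,s}; column 4 has {n,q} → o.
Cell (r1,c5): row 1 has {n,o,p,r,s}; column 5 has {o,p,r,s} → q.
Cell (r2,c3): row 2 has {n,p,q}; column 3 has {n,o,p,q,r} → s.
Cell (r2,c4): row 2 has {n,p,q,s}; column 4 has {n,o,q} → r.
Cell (r3,c5): row 3 has {p,q}; column 5 has {o,p,q,r,s} → n.
Cell (r4,c4): row 4 has {q,s}; column 4 has {n,o,q,r} → p.
Cell (r5,c4): row 5 has {n,o,p,q}; column 4 has {n,o,p,q,r} → s.
Cell (r5,c6): row 5 has {n,o,p,q,s}; column 6 has {p,q} → r.
Cell (r6,c2): row 6 has {n,o,q,r}; column 2 has {n,q,s} → p.
Cell (r6,c6): row 6 has {n,o,p,q,r}; column 6 has {p,q,r} → s.
Cell (r2,c1): row 2 has {n,p,q,r,s}; column 1 has {n,p,q} → o.
Cell (r3,c6): row 3 has {n,p,q}; column 6 has {p,q,r,s} → o.
Cell (r4,c1): row 4 has {p,q,s}; column 1 has {n,o,p,q} → r.
Cell (r4,c2): row 4 has {p,q,r,s}; column 2 has {n,p,q,s} → o.
Cell (r4,c6): row 4 has {o,p,q,r,s}; column 6 has {o,p,q,r,s} → n.
Cell (r3,c1): row 3 has {n,o,p,q}; column 1 has {n,o,p,q,r} → s.
Cell (r3,c2): row 3 has {n,o,p,q,s}; column 2 has {n,o,p,q,s} → r.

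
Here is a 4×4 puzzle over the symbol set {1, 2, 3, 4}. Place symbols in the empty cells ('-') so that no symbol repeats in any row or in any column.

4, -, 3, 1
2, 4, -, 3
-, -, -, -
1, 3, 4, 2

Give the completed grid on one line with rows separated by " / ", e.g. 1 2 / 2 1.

(r1,c2): row 1 has {1,3,4}; column 2 has {3,4}, so it must be 2.
(r2,c3): row 2 has {2,3,4}; column 3 has {3,4}, so it must be 1.
(r3,c1): row 3 is empty so far; column 1 has {1,2,4}, so it must be 3.
(r3,c2): row 3 has {3}; column 2 has {2,3,4}, so it must be 1.
(r3,c3): row 3 has {1,3}; column 3 has {1,3,4}, so it must be 2.
(r3,c4): row 3 has {1,2,3}; column 4 has {1,2,3}, so it must be 4.

4 2 3 1 / 2 4 1 3 / 3 1 2 4 / 1 3 4 2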